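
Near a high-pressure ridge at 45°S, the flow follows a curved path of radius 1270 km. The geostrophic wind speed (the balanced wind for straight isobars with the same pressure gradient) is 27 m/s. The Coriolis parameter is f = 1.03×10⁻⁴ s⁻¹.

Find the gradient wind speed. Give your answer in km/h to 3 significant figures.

Around a high, pressure-gradient force acts outward with centrifugal, so Coriolis balances both:
fV = (1/ρ)|∂P/∂n| + V²/R  →  V² − fR·V + fR·V_g = 0
With fR = 1.03×10⁻⁴ × 1270×10³ m = 131 m/s:
V = [fR − √((fR)² − 4 fR V_g)]/2 = [131 − √(131² − 4×131×27)]/2 = 38.1 m/s
Supergeostrophic (V > V_g = 27 m/s), as expected around a high.
Converting: 38.1 m/s × 3.6 = 137 km/h

137 km/h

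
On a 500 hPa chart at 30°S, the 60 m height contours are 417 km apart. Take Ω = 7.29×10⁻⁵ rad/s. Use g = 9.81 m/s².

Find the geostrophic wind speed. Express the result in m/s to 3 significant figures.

Coriolis parameter at 30°S:
f = 2Ω sin φ = 2 × 7.29×10⁻⁵ × sin 30° = 7.29×10⁻⁵ s⁻¹
Height gradient: |∂Z/∂n| = 60 m / 417000 m = 1.44×10⁻⁴
On a pressure surface, geostrophic balance gives V_g = (g/f)|∂Z/∂n|:
V_g = 9.81 × 1.44×10⁻⁴ / 7.29×10⁻⁵ = 19.4 m/s

19.4 m/s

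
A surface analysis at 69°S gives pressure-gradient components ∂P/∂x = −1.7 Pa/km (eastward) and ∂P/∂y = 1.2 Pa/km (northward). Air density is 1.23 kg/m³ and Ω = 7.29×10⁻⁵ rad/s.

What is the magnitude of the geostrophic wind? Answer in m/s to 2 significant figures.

12 m/s

Coriolis parameter at 69°S:
f = 2Ω sin φ = 2 × 7.29×10⁻⁵ × sin 69° = 1.36×10⁻⁴ s⁻¹
In the Southern Hemisphere f is negative: f = −1.36×10⁻⁴ s⁻¹.
Component geostrophic relations (x east, y north):
u_g = −(1/(fρ)) ∂P/∂y,  v_g = (1/(fρ)) ∂P/∂x
u_g = −(1.2×10⁻³)/(−1.36×10⁻⁴ × 1.23) = 7.17 m/s;  v_g = (−1.7×10⁻³)/(−1.36×10⁻⁴ × 1.23) = 10.2 m/s
|V_g| = √(u_g² + v_g²) = 12.4 m/s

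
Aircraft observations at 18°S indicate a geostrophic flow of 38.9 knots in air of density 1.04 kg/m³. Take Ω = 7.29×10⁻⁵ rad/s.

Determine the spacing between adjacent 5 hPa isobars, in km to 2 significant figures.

Coriolis parameter at 18°S:
f = 2Ω sin φ = 2 × 7.29×10⁻⁵ × sin 18° = 4.51×10⁻⁵ s⁻¹
Wind speed in SI: 38.9 knots = 20.0 m/s
Geostrophic balance rearranged: |∂P/∂n| = f ρ V_g
|∂P/∂n| = 4.51×10⁻⁵ × 1.04 × 20.0 = 9.38×10⁻⁴ Pa/m
Isobar spacing: Δn = ΔP/|∂P/∂n| = 500 Pa / 9.38×10⁻⁴ Pa/m = 533223 m ≈ 530 km

530 km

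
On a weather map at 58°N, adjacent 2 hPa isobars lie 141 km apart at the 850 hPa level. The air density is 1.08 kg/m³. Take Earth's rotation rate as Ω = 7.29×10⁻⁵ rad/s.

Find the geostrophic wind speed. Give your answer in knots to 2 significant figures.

Coriolis parameter at 58°N:
f = 2Ω sin φ = 2 × 7.29×10⁻⁵ × sin 58° = 1.24×10⁻⁴ s⁻¹
Pressure gradient: |∂P/∂n| = 200 Pa / 141000 m = 1.42×10⁻³ Pa/m
Geostrophic balance (pressure-gradient force = Coriolis force):
V_g = (1/(fρ)) |∂P/∂n| = 1.42×10⁻³ / (1.24×10⁻⁴ × 1.08) = 10.6 m/s
Converting: 10.6 m/s × 1.944 = 21 knots

21 knots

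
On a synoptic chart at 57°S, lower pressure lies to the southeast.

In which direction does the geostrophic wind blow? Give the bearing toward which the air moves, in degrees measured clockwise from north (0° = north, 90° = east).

045°

The pressure-gradient force points toward the southeast (bearing 135°).
Geostrophic balance: in the Southern Hemisphere the Coriolis force deflects motion to the left, so the geostrophic wind blows 90° to the left of the pressure-gradient force (low pressure on the right).
Rotating 135° by 90° counterclockwise gives 045° — the wind blows toward the northeast.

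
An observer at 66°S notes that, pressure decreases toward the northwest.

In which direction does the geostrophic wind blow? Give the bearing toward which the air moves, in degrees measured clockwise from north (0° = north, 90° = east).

225°

The pressure-gradient force points toward the northwest (bearing 315°).
Geostrophic balance: in the Southern Hemisphere the Coriolis force deflects motion to the left, so the geostrophic wind blows 90° to the left of the pressure-gradient force (low pressure on the right).
Rotating 315° by 90° counterclockwise gives 225° — the wind blows toward the southwest.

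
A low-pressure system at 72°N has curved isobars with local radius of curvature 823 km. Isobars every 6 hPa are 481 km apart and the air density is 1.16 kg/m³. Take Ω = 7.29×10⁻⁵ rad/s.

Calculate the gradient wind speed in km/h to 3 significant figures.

26.2 km/h

Coriolis parameter at 72°N:
f = 2Ω sin φ = 2 × 7.29×10⁻⁵ × sin 72° = 1.39×10⁻⁴ s⁻¹
Pressure gradient: |∂P/∂n| = 600 Pa / 481000 m = 1.25×10⁻³ Pa/m
Geostrophic speed: V_g = |∂P/∂n|/(fρ) = 1.25×10⁻³/(1.39×10⁻⁴ × 1.16) = 7.76 m/s
Around a low, centrifugal force acts outward with Coriolis, so pressure-gradient force balances both:
(1/ρ)|∂P/∂n| = fV + V²/R  →  V² + fR·V − fR·V_g = 0
With fR = 1.39×10⁻⁴ × 823×10³ m = 114 m/s:
V = [−fR + √((fR)² + 4 fR V_g)]/2 = [−114 + √(114² + 4×114×7.76)]/2 = 7.29 m/s
Subgeostrophic (V < V_g = 7.76 m/s), as expected around a low.
Converting: 7.29 m/s × 3.6 = 26.2 km/h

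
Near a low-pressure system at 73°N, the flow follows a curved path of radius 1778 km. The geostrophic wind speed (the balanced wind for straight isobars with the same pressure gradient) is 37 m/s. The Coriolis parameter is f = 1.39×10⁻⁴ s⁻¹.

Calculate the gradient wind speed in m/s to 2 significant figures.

Around a low, centrifugal force acts outward with Coriolis, so pressure-gradient force balances both:
(1/ρ)|∂P/∂n| = fV + V²/R  →  V² + fR·V − fR·V_g = 0
With fR = 1.39×10⁻⁴ × 1778×10³ m = 247 m/s:
V = [−fR + √((fR)² + 4 fR V_g)]/2 = [−247 + √(247² + 4×247×37)]/2 = 32.7 m/s
Subgeostrophic (V < V_g = 37 m/s), as expected around a low.

33 m/s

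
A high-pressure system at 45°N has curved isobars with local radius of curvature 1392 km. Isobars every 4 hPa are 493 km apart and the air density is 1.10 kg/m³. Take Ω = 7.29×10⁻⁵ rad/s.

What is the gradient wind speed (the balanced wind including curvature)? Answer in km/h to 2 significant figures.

27 km/h

Coriolis parameter at 45°N:
f = 2Ω sin φ = 2 × 7.29×10⁻⁵ × sin 45° = 1.03×10⁻⁴ s⁻¹
Pressure gradient: |∂P/∂n| = 400 Pa / 493000 m = 8.11×10⁻⁴ Pa/m
Geostrophic speed: V_g = |∂P/∂n|/(fρ) = 8.11×10⁻⁴/(1.03×10⁻⁴ × 1.10) = 7.15 m/s
Around a high, pressure-gradient force acts outward with centrifugal, so Coriolis balances both:
fV = (1/ρ)|∂P/∂n| + V²/R  →  V² − fR·V + fR·V_g = 0
With fR = 1.03×10⁻⁴ × 1392×10³ m = 144 m/s:
V = [fR − √((fR)² − 4 fR V_g)]/2 = [144 − √(144² − 4×144×7.15)]/2 = 7.55 m/s
Supergeostrophic (V > V_g = 7.15 m/s), as expected around a high.
Converting: 7.55 m/s × 3.6 = 27 km/h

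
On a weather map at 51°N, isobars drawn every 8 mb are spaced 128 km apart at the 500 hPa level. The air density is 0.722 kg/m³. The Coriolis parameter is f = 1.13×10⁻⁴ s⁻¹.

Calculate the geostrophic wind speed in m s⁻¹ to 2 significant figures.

Pressure gradient: |∂P/∂n| = 800 Pa / 128000 m = 6.25×10⁻³ Pa/m
Geostrophic balance (pressure-gradient force = Coriolis force):
V_g = (1/(fρ)) |∂P/∂n| = 6.25×10⁻³ / (1.13×10⁻⁴ × 0.722) = 76.6 m/s

77 m s⁻¹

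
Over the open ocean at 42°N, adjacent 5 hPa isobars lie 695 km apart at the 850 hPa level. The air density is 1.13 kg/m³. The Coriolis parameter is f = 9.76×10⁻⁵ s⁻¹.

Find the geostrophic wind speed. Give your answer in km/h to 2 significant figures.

Pressure gradient: |∂P/∂n| = 500 Pa / 695000 m = 7.19×10⁻⁴ Pa/m
Geostrophic balance (pressure-gradient force = Coriolis force):
V_g = (1/(fρ)) |∂P/∂n| = 7.19×10⁻⁴ / (9.76×10⁻⁵ × 1.13) = 6.52 m/s
Converting: 6.52 m/s × 3.6 = 23 km/h

23 km/h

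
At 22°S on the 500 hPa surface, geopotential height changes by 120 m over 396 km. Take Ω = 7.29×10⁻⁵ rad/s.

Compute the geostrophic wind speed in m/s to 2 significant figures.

Coriolis parameter at 22°S:
f = 2Ω sin φ = 2 × 7.29×10⁻⁵ × sin 22° = 5.46×10⁻⁵ s⁻¹
Height gradient: |∂Z/∂n| = 120 m / 396000 m = 3.03×10⁻⁴
On a pressure surface, geostrophic balance gives V_g = (g/f)|∂Z/∂n|:
V_g = 9.81 × 3.03×10⁻⁴ / 5.46×10⁻⁵ = 54.4 m/s

54 m/s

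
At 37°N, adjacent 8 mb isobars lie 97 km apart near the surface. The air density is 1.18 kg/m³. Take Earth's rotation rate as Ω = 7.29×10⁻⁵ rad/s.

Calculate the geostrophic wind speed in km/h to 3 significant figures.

Coriolis parameter at 37°N:
f = 2Ω sin φ = 2 × 7.29×10⁻⁵ × sin 37° = 8.77×10⁻⁵ s⁻¹
Pressure gradient: |∂P/∂n| = 800 Pa / 97000 m = 8.25×10⁻³ Pa/m
Geostrophic balance (pressure-gradient force = Coriolis force):
V_g = (1/(fρ)) |∂P/∂n| = 8.25×10⁻³ / (8.77×10⁻⁵ × 1.18) = 79.7 m/s
Converting: 79.7 m/s × 3.6 = 287 km/h

287 km/h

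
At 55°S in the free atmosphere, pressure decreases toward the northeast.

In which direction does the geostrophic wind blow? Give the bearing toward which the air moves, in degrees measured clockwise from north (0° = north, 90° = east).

The pressure-gradient force points toward the northeast (bearing 045°).
Geostrophic balance: in the Southern Hemisphere the Coriolis force deflects motion to the left, so the geostrophic wind blows 90° to the left of the pressure-gradient force (low pressure on the right).
Rotating 045° by 90° counterclockwise gives 315° — the wind blows toward the northwest.

315°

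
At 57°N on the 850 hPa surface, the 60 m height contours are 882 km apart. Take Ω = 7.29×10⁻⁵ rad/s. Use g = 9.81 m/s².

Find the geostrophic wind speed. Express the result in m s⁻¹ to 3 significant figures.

5.46 m s⁻¹

Coriolis parameter at 57°N:
f = 2Ω sin φ = 2 × 7.29×10⁻⁵ × sin 57° = 1.22×10⁻⁴ s⁻¹
Height gradient: |∂Z/∂n| = 60 m / 882000 m = 6.80×10⁻⁵
On a pressure surface, geostrophic balance gives V_g = (g/f)|∂Z/∂n|:
V_g = 9.81 × 6.80×10⁻⁵ / 1.22×10⁻⁴ = 5.46 m/s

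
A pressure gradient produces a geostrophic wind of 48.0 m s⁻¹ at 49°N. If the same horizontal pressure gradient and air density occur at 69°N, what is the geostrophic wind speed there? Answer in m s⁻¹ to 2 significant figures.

39 m s⁻¹

With the same pressure gradient and density, V_g ∝ 1/f ∝ 1/sin φ.
V₂ = V₁ · sin φ₁ / sin φ₂ = 48.0 × sin 49° / sin 69°
V₂ = 48.0 × 0.7547/0.9336 = 39 m s⁻¹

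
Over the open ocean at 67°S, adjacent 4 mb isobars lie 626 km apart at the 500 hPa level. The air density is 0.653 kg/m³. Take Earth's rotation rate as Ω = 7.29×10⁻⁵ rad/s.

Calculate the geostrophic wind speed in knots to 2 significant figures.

Coriolis parameter at 67°S:
f = 2Ω sin φ = 2 × 7.29×10⁻⁵ × sin 67° = 1.34×10⁻⁴ s⁻¹
Pressure gradient: |∂P/∂n| = 400 Pa / 626000 m = 6.39×10⁻⁴ Pa/m
Geostrophic balance (pressure-gradient force = Coriolis force):
V_g = (1/(fρ)) |∂P/∂n| = 6.39×10⁻⁴ / (1.34×10⁻⁴ × 0.653) = 7.29 m/s
Converting: 7.29 m/s × 1.944 = 14 knots

14 knots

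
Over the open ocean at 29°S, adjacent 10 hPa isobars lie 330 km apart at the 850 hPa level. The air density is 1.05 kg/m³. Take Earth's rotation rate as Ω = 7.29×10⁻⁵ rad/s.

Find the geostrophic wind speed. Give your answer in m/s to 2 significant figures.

41 m/s

Coriolis parameter at 29°S:
f = 2Ω sin φ = 2 × 7.29×10⁻⁵ × sin 29° = 7.07×10⁻⁵ s⁻¹
Pressure gradient: |∂P/∂n| = 1000 Pa / 330000 m = 3.03×10⁻³ Pa/m
Geostrophic balance (pressure-gradient force = Coriolis force):
V_g = (1/(fρ)) |∂P/∂n| = 3.03×10⁻³ / (7.07×10⁻⁵ × 1.05) = 40.8 m/s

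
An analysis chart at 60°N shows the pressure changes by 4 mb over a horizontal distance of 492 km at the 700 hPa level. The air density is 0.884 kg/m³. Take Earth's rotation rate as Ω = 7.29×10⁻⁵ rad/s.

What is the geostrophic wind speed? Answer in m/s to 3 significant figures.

Coriolis parameter at 60°N:
f = 2Ω sin φ = 2 × 7.29×10⁻⁵ × sin 60° = 1.26×10⁻⁴ s⁻¹
Pressure gradient: |∂P/∂n| = 400 Pa / 492000 m = 8.13×10⁻⁴ Pa/m
Geostrophic balance (pressure-gradient force = Coriolis force):
V_g = (1/(fρ)) |∂P/∂n| = 8.13×10⁻⁴ / (1.26×10⁻⁴ × 0.884) = 7.28 m/s

7.28 m/s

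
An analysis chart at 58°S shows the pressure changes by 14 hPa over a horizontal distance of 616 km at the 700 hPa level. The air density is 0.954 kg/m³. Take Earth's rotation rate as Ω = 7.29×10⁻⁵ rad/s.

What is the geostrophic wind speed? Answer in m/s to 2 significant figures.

Coriolis parameter at 58°S:
f = 2Ω sin φ = 2 × 7.29×10⁻⁵ × sin 58° = 1.24×10⁻⁴ s⁻¹
Pressure gradient: |∂P/∂n| = 1400 Pa / 616000 m = 2.27×10⁻³ Pa/m
Geostrophic balance (pressure-gradient force = Coriolis force):
V_g = (1/(fρ)) |∂P/∂n| = 2.27×10⁻³ / (1.24×10⁻⁴ × 0.954) = 19.3 m/s

19 m/s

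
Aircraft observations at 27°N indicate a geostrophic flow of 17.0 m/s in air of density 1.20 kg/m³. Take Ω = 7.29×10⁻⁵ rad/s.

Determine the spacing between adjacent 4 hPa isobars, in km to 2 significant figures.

Coriolis parameter at 27°N:
f = 2Ω sin φ = 2 × 7.29×10⁻⁵ × sin 27° = 6.62×10⁻⁵ s⁻¹
Geostrophic balance rearranged: |∂P/∂n| = f ρ V_g
|∂P/∂n| = 6.62×10⁻⁵ × 1.20 × 17.0 = 1.35×10⁻³ Pa/m
Isobar spacing: Δn = ΔP/|∂P/∂n| = 400 Pa / 1.35×10⁻³ Pa/m = 296228 m ≈ 300 km

300 km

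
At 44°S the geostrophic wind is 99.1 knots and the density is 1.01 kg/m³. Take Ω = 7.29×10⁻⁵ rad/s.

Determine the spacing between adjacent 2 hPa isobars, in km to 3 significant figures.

Coriolis parameter at 44°S:
f = 2Ω sin φ = 2 × 7.29×10⁻⁵ × sin 44° = 1.01×10⁻⁴ s⁻¹
Wind speed in SI: 99.1 knots = 51.0 m/s
Geostrophic balance rearranged: |∂P/∂n| = f ρ V_g
|∂P/∂n| = 1.01×10⁻⁴ × 1.01 × 51.0 = 5.22×10⁻³ Pa/m
Isobar spacing: Δn = ΔP/|∂P/∂n| = 200 Pa / 5.22×10⁻³ Pa/m = 38350 m ≈ 38.4 km

38.4 km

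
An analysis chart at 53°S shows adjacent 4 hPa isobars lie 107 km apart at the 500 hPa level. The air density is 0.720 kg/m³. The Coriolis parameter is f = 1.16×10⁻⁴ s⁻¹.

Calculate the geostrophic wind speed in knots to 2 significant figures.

Pressure gradient: |∂P/∂n| = 400 Pa / 107000 m = 3.74×10⁻³ Pa/m
Geostrophic balance (pressure-gradient force = Coriolis force):
V_g = (1/(fρ)) |∂P/∂n| = 3.74×10⁻³ / (1.16×10⁻⁴ × 0.720) = 44.8 m/s
Converting: 44.8 m/s × 1.944 = 87 knots

87 knots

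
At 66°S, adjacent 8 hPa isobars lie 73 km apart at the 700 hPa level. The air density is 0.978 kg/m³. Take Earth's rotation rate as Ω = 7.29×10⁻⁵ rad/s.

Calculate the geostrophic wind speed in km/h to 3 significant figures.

303 km/h

Coriolis parameter at 66°S:
f = 2Ω sin φ = 2 × 7.29×10⁻⁵ × sin 66° = 1.33×10⁻⁴ s⁻¹
Pressure gradient: |∂P/∂n| = 800 Pa / 73000 m = 1.10×10⁻² Pa/m
Geostrophic balance (pressure-gradient force = Coriolis force):
V_g = (1/(fρ)) |∂P/∂n| = 1.10×10⁻² / (1.33×10⁻⁴ × 0.978) = 84.1 m/s
Converting: 84.1 m/s × 3.6 = 303 km/h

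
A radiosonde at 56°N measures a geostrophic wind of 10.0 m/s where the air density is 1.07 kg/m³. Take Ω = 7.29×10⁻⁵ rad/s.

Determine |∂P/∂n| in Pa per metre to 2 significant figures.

1.3×10⁻³ Pa/m

Coriolis parameter at 56°N:
f = 2Ω sin φ = 2 × 7.29×10⁻⁵ × sin 56° = 1.21×10⁻⁴ s⁻¹
Geostrophic balance rearranged: |∂P/∂n| = f ρ V_g
|∂P/∂n| = 1.21×10⁻⁴ × 1.07 × 10.0 = 1.29×10⁻³ Pa/m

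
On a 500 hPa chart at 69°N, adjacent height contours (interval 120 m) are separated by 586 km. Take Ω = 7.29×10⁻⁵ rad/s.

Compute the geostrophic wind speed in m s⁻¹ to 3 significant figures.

14.8 m s⁻¹

Coriolis parameter at 69°N:
f = 2Ω sin φ = 2 × 7.29×10⁻⁵ × sin 69° = 1.36×10⁻⁴ s⁻¹
Height gradient: |∂Z/∂n| = 120 m / 586000 m = 2.05×10⁻⁴
On a pressure surface, geostrophic balance gives V_g = (g/f)|∂Z/∂n|:
V_g = 9.81 × 2.05×10⁻⁴ / 1.36×10⁻⁴ = 14.8 m/s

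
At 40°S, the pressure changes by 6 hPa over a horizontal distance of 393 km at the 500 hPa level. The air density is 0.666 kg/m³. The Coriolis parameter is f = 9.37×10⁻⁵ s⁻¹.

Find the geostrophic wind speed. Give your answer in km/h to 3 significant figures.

88.1 km/h

Pressure gradient: |∂P/∂n| = 600 Pa / 393000 m = 1.53×10⁻³ Pa/m
Geostrophic balance (pressure-gradient force = Coriolis force):
V_g = (1/(fρ)) |∂P/∂n| = 1.53×10⁻³ / (9.37×10⁻⁵ × 0.666) = 24.5 m/s
Converting: 24.5 m/s × 3.6 = 88.1 km/h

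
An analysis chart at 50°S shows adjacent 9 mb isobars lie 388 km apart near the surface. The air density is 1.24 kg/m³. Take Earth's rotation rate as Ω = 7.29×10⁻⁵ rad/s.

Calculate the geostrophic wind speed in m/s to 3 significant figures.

Coriolis parameter at 50°S:
f = 2Ω sin φ = 2 × 7.29×10⁻⁵ × sin 50° = 1.12×10⁻⁴ s⁻¹
Pressure gradient: |∂P/∂n| = 900 Pa / 388000 m = 2.32×10⁻³ Pa/m
Geostrophic balance (pressure-gradient force = Coriolis force):
V_g = (1/(fρ)) |∂P/∂n| = 2.32×10⁻³ / (1.12×10⁻⁴ × 1.24) = 16.7 m/s

16.7 m/s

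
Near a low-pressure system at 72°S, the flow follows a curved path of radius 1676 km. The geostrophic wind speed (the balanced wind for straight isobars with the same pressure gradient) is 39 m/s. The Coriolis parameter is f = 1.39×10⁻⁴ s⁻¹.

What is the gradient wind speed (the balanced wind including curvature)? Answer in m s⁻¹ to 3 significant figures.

34.0 m s⁻¹

Around a low, centrifugal force acts outward with Coriolis, so pressure-gradient force balances both:
(1/ρ)|∂P/∂n| = fV + V²/R  →  V² + fR·V − fR·V_g = 0
With fR = 1.39×10⁻⁴ × 1676×10³ m = 233 m/s:
V = [−fR + √((fR)² + 4 fR V_g)]/2 = [−233 + √(233² + 4×233×39)]/2 = 34 m/s
Subgeostrophic (V < V_g = 39 m/s), as expected around a low.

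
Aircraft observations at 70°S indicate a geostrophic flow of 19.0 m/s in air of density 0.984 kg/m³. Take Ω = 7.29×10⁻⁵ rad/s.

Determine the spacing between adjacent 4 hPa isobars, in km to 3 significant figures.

156 km

Coriolis parameter at 70°S:
f = 2Ω sin φ = 2 × 7.29×10⁻⁵ × sin 70° = 1.37×10⁻⁴ s⁻¹
Geostrophic balance rearranged: |∂P/∂n| = f ρ V_g
|∂P/∂n| = 1.37×10⁻⁴ × 0.984 × 19.0 = 2.56×10⁻³ Pa/m
Isobar spacing: Δn = ΔP/|∂P/∂n| = 400 Pa / 2.56×10⁻³ Pa/m = 156159 m ≈ 156 km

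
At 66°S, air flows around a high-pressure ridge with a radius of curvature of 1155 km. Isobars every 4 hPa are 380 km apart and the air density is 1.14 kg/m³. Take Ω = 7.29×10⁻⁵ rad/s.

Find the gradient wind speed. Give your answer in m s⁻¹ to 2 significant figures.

7.3 m s⁻¹

Coriolis parameter at 66°S:
f = 2Ω sin φ = 2 × 7.29×10⁻⁵ × sin 66° = 1.33×10⁻⁴ s⁻¹
Pressure gradient: |∂P/∂n| = 400 Pa / 380000 m = 1.05×10⁻³ Pa/m
Geostrophic speed: V_g = |∂P/∂n|/(fρ) = 1.05×10⁻³/(1.33×10⁻⁴ × 1.14) = 6.93 m/s
Around a high, pressure-gradient force acts outward with centrifugal, so Coriolis balances both:
fV = (1/ρ)|∂P/∂n| + V²/R  →  V² − fR·V + fR·V_g = 0
With fR = 1.33×10⁻⁴ × 1155×10³ m = 154 m/s:
V = [fR − √((fR)² − 4 fR V_g)]/2 = [154 − √(154² − 4×154×6.93)]/2 = 7.28 m/s
Supergeostrophic (V > V_g = 6.93 m/s), as expected around a high.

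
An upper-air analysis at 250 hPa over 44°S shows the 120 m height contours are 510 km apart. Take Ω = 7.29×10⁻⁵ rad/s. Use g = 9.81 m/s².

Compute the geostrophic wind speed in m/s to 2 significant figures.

Coriolis parameter at 44°S:
f = 2Ω sin φ = 2 × 7.29×10⁻⁵ × sin 44° = 1.01×10⁻⁴ s⁻¹
Height gradient: |∂Z/∂n| = 120 m / 510000 m = 2.35×10⁻⁴
On a pressure surface, geostrophic balance gives V_g = (g/f)|∂Z/∂n|:
V_g = 9.81 × 2.35×10⁻⁴ / 1.01×10⁻⁴ = 22.8 m/s

23 m/s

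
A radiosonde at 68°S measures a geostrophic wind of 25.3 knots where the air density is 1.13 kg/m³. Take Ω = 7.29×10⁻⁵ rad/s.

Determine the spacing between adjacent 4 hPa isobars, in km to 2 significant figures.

Coriolis parameter at 68°S:
f = 2Ω sin φ = 2 × 7.29×10⁻⁵ × sin 68° = 1.35×10⁻⁴ s⁻¹
Wind speed in SI: 25.3 knots = 13.0 m/s
Geostrophic balance rearranged: |∂P/∂n| = f ρ V_g
|∂P/∂n| = 1.35×10⁻⁴ × 1.13 × 13.0 = 1.99×10⁻³ Pa/m
Isobar spacing: Δn = ΔP/|∂P/∂n| = 400 Pa / 1.99×10⁻³ Pa/m = 201187 m ≈ 200 km

200 km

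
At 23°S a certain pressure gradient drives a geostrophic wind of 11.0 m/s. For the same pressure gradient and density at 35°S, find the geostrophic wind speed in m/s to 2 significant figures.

With the same pressure gradient and density, V_g ∝ 1/f ∝ 1/sin φ.
V₂ = V₁ · sin φ₁ / sin φ₂ = 11.0 × sin 23° / sin 35°
V₂ = 11.0 × 0.3907/0.5736 = 7.5 m/s

7.5 m/s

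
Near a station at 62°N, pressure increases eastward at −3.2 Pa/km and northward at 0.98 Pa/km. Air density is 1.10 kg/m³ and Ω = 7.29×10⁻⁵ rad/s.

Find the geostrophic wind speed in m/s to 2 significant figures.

24 m/s

Coriolis parameter at 62°N:
f = 2Ω sin φ = 2 × 7.29×10⁻⁵ × sin 62° = 1.29×10⁻⁴ s⁻¹
Component geostrophic relations (x east, y north):
u_g = −(1/(fρ)) ∂P/∂y,  v_g = (1/(fρ)) ∂P/∂x
u_g = −(0.98×10⁻³)/(1.29×10⁻⁴ × 1.10) = −6.92 m/s;  v_g = (−3.2×10⁻³)/(1.29×10⁻⁴ × 1.10) = −22.6 m/s
|V_g| = √(u_g² + v_g²) = 23.6 m/s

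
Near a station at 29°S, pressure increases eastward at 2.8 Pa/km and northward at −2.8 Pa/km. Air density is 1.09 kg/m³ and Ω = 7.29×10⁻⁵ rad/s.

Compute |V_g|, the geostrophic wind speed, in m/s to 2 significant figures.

51 m/s

Coriolis parameter at 29°S:
f = 2Ω sin φ = 2 × 7.29×10⁻⁵ × sin 29° = 7.07×10⁻⁵ s⁻¹
In the Southern Hemisphere f is negative: f = −7.07×10⁻⁵ s⁻¹.
Component geostrophic relations (x east, y north):
u_g = −(1/(fρ)) ∂P/∂y,  v_g = (1/(fρ)) ∂P/∂x
u_g = −(−2.8×10⁻³)/(−7.07×10⁻⁵ × 1.09) = −36.3 m/s;  v_g = (2.8×10⁻³)/(−7.07×10⁻⁵ × 1.09) = −36.3 m/s
|V_g| = √(u_g² + v_g²) = 51.4 m/s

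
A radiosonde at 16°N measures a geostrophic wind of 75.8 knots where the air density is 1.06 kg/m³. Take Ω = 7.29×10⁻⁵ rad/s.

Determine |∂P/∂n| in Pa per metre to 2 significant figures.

Coriolis parameter at 16°N:
f = 2Ω sin φ = 2 × 7.29×10⁻⁵ × sin 16° = 4.02×10⁻⁵ s⁻¹
Wind speed in SI: 75.8 knots = 39.0 m/s
Geostrophic balance rearranged: |∂P/∂n| = f ρ V_g
|∂P/∂n| = 4.02×10⁻⁵ × 1.06 × 39.0 = 1.66×10⁻³ Pa/m

1.7×10⁻³ Pa/m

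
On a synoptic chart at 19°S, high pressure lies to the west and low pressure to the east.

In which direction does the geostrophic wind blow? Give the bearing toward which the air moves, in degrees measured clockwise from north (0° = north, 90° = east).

000°

The pressure-gradient force points toward the east (bearing 090°).
Geostrophic balance: in the Southern Hemisphere the Coriolis force deflects motion to the left, so the geostrophic wind blows 90° to the left of the pressure-gradient force (low pressure on the right).
Rotating 090° by 90° counterclockwise gives 000° — the wind blows toward the north.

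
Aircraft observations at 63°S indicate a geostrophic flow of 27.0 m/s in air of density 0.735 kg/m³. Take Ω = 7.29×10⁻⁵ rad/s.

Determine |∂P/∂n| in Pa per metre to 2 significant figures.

2.6×10⁻³ Pa/m

Coriolis parameter at 63°S:
f = 2Ω sin φ = 2 × 7.29×10⁻⁵ × sin 63° = 1.30×10⁻⁴ s⁻¹
Geostrophic balance rearranged: |∂P/∂n| = f ρ V_g
|∂P/∂n| = 1.30×10⁻⁴ × 0.735 × 27.0 = 2.58×10⁻³ Pa/m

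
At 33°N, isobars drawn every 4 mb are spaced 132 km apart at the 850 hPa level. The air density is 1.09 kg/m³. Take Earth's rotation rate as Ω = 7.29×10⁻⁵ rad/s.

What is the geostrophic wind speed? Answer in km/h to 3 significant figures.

126 km/h

Coriolis parameter at 33°N:
f = 2Ω sin φ = 2 × 7.29×10⁻⁵ × sin 33° = 7.94×10⁻⁵ s⁻¹
Pressure gradient: |∂P/∂n| = 400 Pa / 132000 m = 3.03×10⁻³ Pa/m
Geostrophic balance (pressure-gradient force = Coriolis force):
V_g = (1/(fρ)) |∂P/∂n| = 3.03×10⁻³ / (7.94×10⁻⁵ × 1.09) = 35.0 m/s
Converting: 35.0 m/s × 3.6 = 126 km/h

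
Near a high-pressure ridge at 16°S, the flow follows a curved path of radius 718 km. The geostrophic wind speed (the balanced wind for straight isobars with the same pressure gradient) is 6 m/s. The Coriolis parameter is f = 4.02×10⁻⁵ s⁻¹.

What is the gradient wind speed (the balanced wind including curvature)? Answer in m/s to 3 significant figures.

8.51 m/s

Around a high, pressure-gradient force acts outward with centrifugal, so Coriolis balances both:
fV = (1/ρ)|∂P/∂n| + V²/R  →  V² − fR·V + fR·V_g = 0
With fR = 4.02×10⁻⁵ × 718×10³ m = 28.9 m/s:
V = [fR − √((fR)² − 4 fR V_g)]/2 = [28.9 − √(28.9² − 4×28.9×6)]/2 = 8.51 m/s
Supergeostrophic (V > V_g = 6 m/s), as expected around a high.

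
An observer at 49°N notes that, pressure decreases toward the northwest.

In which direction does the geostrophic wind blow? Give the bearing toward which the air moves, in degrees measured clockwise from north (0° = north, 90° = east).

The pressure-gradient force points toward the northwest (bearing 315°).
Geostrophic balance: in the Northern Hemisphere the Coriolis force deflects motion to the right, so the geostrophic wind blows 90° to the right of the pressure-gradient force (low pressure on the left).
Rotating 315° by 90° clockwise gives 045° — the wind blows toward the northeast.

045°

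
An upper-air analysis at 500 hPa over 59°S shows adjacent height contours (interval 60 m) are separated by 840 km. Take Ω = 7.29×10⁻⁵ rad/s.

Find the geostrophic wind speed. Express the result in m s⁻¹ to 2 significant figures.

5.6 m s⁻¹

Coriolis parameter at 59°S:
f = 2Ω sin φ = 2 × 7.29×10⁻⁵ × sin 59° = 1.25×10⁻⁴ s⁻¹
Height gradient: |∂Z/∂n| = 60 m / 840000 m = 7.14×10⁻⁵
On a pressure surface, geostrophic balance gives V_g = (g/f)|∂Z/∂n|:
V_g = 9.81 × 7.14×10⁻⁵ / 1.25×10⁻⁴ = 5.61 m/s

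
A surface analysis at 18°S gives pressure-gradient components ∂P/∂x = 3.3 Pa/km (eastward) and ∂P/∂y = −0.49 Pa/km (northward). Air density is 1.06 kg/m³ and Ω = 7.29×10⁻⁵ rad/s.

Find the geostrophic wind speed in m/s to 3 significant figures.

Coriolis parameter at 18°S:
f = 2Ω sin φ = 2 × 7.29×10⁻⁵ × sin 18° = 4.51×10⁻⁵ s⁻¹
In the Southern Hemisphere f is negative: f = −4.51×10⁻⁵ s⁻¹.
Component geostrophic relations (x east, y north):
u_g = −(1/(fρ)) ∂P/∂y,  v_g = (1/(fρ)) ∂P/∂x
u_g = −(−0.49×10⁻³)/(−4.51×10⁻⁵ × 1.06) = −10.3 m/s;  v_g = (3.3×10⁻³)/(−4.51×10⁻⁵ × 1.06) = −69.1 m/s
|V_g| = √(u_g² + v_g²) = 69.9 m/s

69.9 m/s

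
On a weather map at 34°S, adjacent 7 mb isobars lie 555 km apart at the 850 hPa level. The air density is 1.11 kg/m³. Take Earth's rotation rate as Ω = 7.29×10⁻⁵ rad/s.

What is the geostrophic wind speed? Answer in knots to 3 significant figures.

Coriolis parameter at 34°S:
f = 2Ω sin φ = 2 × 7.29×10⁻⁵ × sin 34° = 8.15×10⁻⁵ s⁻¹
Pressure gradient: |∂P/∂n| = 700 Pa / 555000 m = 1.26×10⁻³ Pa/m
Geostrophic balance (pressure-gradient force = Coriolis force):
V_g = (1/(fρ)) |∂P/∂n| = 1.26×10⁻³ / (8.15×10⁻⁵ × 1.11) = 13.9 m/s
Converting: 13.9 m/s × 1.944 = 27.1 knots

27.1 knots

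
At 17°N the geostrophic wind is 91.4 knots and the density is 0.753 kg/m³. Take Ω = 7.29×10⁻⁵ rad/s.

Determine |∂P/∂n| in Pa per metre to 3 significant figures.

Coriolis parameter at 17°N:
f = 2Ω sin φ = 2 × 7.29×10⁻⁵ × sin 17° = 4.26×10⁻⁵ s⁻¹
Wind speed in SI: 91.4 knots = 47.0 m/s
Geostrophic balance rearranged: |∂P/∂n| = f ρ V_g
|∂P/∂n| = 4.26×10⁻⁵ × 0.753 × 47.0 = 1.51×10⁻³ Pa/m

1.51×10⁻³ Pa/m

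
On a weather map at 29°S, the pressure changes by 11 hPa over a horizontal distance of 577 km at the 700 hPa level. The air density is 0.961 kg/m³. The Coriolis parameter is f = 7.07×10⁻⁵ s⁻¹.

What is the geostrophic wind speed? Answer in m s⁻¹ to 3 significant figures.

Pressure gradient: |∂P/∂n| = 1100 Pa / 577000 m = 1.91×10⁻³ Pa/m
Geostrophic balance (pressure-gradient force = Coriolis force):
V_g = (1/(fρ)) |∂P/∂n| = 1.91×10⁻³ / (7.07×10⁻⁵ × 0.961) = 28.1 m/s

28.1 m s⁻¹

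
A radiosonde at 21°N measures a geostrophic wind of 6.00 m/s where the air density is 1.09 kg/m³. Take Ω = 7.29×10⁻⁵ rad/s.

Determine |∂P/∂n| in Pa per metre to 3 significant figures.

Coriolis parameter at 21°N:
f = 2Ω sin φ = 2 × 7.29×10⁻⁵ × sin 21° = 5.23×10⁻⁵ s⁻¹
Geostrophic balance rearranged: |∂P/∂n| = f ρ V_g
|∂P/∂n| = 5.23×10⁻⁵ × 1.09 × 6.00 = 3.42×10⁻⁴ Pa/m

3.42×10⁻⁴ Pa/m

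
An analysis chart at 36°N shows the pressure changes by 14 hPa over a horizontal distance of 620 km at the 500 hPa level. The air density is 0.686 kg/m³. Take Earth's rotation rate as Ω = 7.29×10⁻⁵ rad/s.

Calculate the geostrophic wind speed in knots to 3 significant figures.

Coriolis parameter at 36°N:
f = 2Ω sin φ = 2 × 7.29×10⁻⁵ × sin 36° = 8.57×10⁻⁵ s⁻¹
Pressure gradient: |∂P/∂n| = 1400 Pa / 620000 m = 2.26×10⁻³ Pa/m
Geostrophic balance (pressure-gradient force = Coriolis force):
V_g = (1/(fρ)) |∂P/∂n| = 2.26×10⁻³ / (8.57×10⁻⁵ × 0.686) = 38.4 m/s
Converting: 38.4 m/s × 1.944 = 74.7 knots

74.7 knots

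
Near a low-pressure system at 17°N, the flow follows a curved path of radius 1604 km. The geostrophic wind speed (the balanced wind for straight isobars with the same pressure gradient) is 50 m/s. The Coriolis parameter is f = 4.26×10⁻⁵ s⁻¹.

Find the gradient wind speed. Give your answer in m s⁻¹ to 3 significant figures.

Around a low, centrifugal force acts outward with Coriolis, so pressure-gradient force balances both:
(1/ρ)|∂P/∂n| = fV + V²/R  →  V² + fR·V − fR·V_g = 0
With fR = 4.26×10⁻⁵ × 1604×10³ m = 68.3 m/s:
V = [−fR + √((fR)² + 4 fR V_g)]/2 = [−68.3 + √(68.3² + 4×68.3×50)]/2 = 33.5 m/s
Subgeostrophic (V < V_g = 50 m/s), as expected around a low.

33.5 m s⁻¹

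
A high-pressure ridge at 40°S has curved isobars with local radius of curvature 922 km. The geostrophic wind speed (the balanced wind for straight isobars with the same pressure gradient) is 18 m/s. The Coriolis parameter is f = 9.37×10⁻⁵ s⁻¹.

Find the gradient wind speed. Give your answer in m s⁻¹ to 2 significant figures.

26 m s⁻¹

Around a high, pressure-gradient force acts outward with centrifugal, so Coriolis balances both:
fV = (1/ρ)|∂P/∂n| + V²/R  →  V² − fR·V + fR·V_g = 0
With fR = 9.37×10⁻⁵ × 922×10³ m = 86.4 m/s:
V = [fR − √((fR)² − 4 fR V_g)]/2 = [86.4 − √(86.4² − 4×86.4×18)]/2 = 25.6 m/s
Supergeostrophic (V > V_g = 18 m/s), as expected around a high.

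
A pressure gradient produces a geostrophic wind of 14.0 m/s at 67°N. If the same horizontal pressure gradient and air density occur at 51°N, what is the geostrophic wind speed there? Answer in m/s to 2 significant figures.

With the same pressure gradient and density, V_g ∝ 1/f ∝ 1/sin φ.
V₂ = V₁ · sin φ₁ / sin φ₂ = 14.0 × sin 67° / sin 51°
V₂ = 14.0 × 0.9205/0.7771 = 17 m/s

17 m/s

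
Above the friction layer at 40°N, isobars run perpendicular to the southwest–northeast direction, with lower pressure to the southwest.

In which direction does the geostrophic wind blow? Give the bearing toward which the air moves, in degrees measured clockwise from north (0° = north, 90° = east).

315°

The pressure-gradient force points toward the southwest (bearing 225°).
Geostrophic balance: in the Northern Hemisphere the Coriolis force deflects motion to the right, so the geostrophic wind blows 90° to the right of the pressure-gradient force (low pressure on the left).
Rotating 225° by 90° clockwise gives 315° — the wind blows toward the northwest.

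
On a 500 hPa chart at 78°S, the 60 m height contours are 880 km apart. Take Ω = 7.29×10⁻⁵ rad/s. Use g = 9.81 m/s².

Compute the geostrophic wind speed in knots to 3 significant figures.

9.12 knots

Coriolis parameter at 78°S:
f = 2Ω sin φ = 2 × 7.29×10⁻⁵ × sin 78° = 1.43×10⁻⁴ s⁻¹
Height gradient: |∂Z/∂n| = 60 m / 880000 m = 6.82×10⁻⁵
On a pressure surface, geostrophic balance gives V_g = (g/f)|∂Z/∂n|:
V_g = 9.81 × 6.82×10⁻⁵ / 1.43×10⁻⁴ = 4.69 m/s
Converting: 4.69 m/s × 1.944 = 9.12 knots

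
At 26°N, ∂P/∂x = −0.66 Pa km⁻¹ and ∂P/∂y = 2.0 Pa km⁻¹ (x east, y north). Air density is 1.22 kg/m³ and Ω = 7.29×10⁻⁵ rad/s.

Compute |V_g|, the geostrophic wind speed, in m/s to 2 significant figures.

27 m/s

Coriolis parameter at 26°N:
f = 2Ω sin φ = 2 × 7.29×10⁻⁵ × sin 26° = 6.39×10⁻⁵ s⁻¹
Component geostrophic relations (x east, y north):
u_g = −(1/(fρ)) ∂P/∂y,  v_g = (1/(fρ)) ∂P/∂x
u_g = −(2.0×10⁻³)/(6.39×10⁻⁵ × 1.22) = −25.6 m/s;  v_g = (−0.66×10⁻³)/(6.39×10⁻⁵ × 1.22) = −8.46 m/s
|V_g| = √(u_g² + v_g²) = 27.0 m/s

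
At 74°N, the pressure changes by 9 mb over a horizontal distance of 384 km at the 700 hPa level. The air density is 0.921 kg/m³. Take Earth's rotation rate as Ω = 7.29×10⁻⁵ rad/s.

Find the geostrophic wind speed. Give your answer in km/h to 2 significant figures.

65 km/h

Coriolis parameter at 74°N:
f = 2Ω sin φ = 2 × 7.29×10⁻⁵ × sin 74° = 1.40×10⁻⁴ s⁻¹
Pressure gradient: |∂P/∂n| = 900 Pa / 384000 m = 2.34×10⁻³ Pa/m
Geostrophic balance (pressure-gradient force = Coriolis force):
V_g = (1/(fρ)) |∂P/∂n| = 2.34×10⁻³ / (1.40×10⁻⁴ × 0.921) = 18.2 m/s
Converting: 18.2 m/s × 3.6 = 65 km/h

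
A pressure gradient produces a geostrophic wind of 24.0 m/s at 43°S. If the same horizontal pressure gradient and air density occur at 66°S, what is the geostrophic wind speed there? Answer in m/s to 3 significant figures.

17.9 m/s

With the same pressure gradient and density, V_g ∝ 1/f ∝ 1/sin φ.
V₂ = V₁ · sin φ₁ / sin φ₂ = 24.0 × sin 43° / sin 66°
V₂ = 24.0 × 0.6820/0.9135 = 17.9 m/s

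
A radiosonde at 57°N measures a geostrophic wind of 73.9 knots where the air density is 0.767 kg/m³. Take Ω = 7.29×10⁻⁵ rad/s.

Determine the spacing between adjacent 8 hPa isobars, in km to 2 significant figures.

Coriolis parameter at 57°N:
f = 2Ω sin φ = 2 × 7.29×10⁻⁵ × sin 57° = 1.22×10⁻⁴ s⁻¹
Wind speed in SI: 73.9 knots = 38.0 m/s
Geostrophic balance rearranged: |∂P/∂n| = f ρ V_g
|∂P/∂n| = 1.22×10⁻⁴ × 0.767 × 38.0 = 3.57×10⁻³ Pa/m
Isobar spacing: Δn = ΔP/|∂P/∂n| = 800 Pa / 3.57×10⁻³ Pa/m = 224369 m ≈ 220 km

220 km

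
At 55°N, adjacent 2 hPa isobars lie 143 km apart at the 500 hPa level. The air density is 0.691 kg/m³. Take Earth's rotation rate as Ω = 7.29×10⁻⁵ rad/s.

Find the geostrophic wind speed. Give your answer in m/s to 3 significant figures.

Coriolis parameter at 55°N:
f = 2Ω sin φ = 2 × 7.29×10⁻⁵ × sin 55° = 1.19×10⁻⁴ s⁻¹
Pressure gradient: |∂P/∂n| = 200 Pa / 143000 m = 1.40×10⁻³ Pa/m
Geostrophic balance (pressure-gradient force = Coriolis force):
V_g = (1/(fρ)) |∂P/∂n| = 1.40×10⁻³ / (1.19×10⁻⁴ × 0.691) = 16.9 m/s

16.9 m/s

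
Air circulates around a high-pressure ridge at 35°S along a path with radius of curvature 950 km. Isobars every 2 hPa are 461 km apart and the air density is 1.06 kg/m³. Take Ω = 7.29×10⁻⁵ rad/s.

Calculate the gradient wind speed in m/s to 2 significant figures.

Coriolis parameter at 35°S:
f = 2Ω sin φ = 2 × 7.29×10⁻⁵ × sin 35° = 8.36×10⁻⁵ s⁻¹
Pressure gradient: |∂P/∂n| = 200 Pa / 461000 m = 4.34×10⁻⁴ Pa/m
Geostrophic speed: V_g = |∂P/∂n|/(fρ) = 4.34×10⁻⁴/(8.36×10⁻⁵ × 1.06) = 4.89 m/s
Around a high, pressure-gradient force acts outward with centrifugal, so Coriolis balances both:
fV = (1/ρ)|∂P/∂n| + V²/R  →  V² − fR·V + fR·V_g = 0
With fR = 8.36×10⁻⁵ × 950×10³ m = 79.4 m/s:
V = [fR − √((fR)² − 4 fR V_g)]/2 = [79.4 − √(79.4² − 4×79.4×4.89)]/2 = 5.24 m/s
Supergeostrophic (V > V_g = 4.89 m/s), as expected around a high.

5.2 m/s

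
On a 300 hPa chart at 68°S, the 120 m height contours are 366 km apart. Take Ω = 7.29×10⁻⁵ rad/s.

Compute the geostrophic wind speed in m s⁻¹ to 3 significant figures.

23.8 m s⁻¹

Coriolis parameter at 68°S:
f = 2Ω sin φ = 2 × 7.29×10⁻⁵ × sin 68° = 1.35×10⁻⁴ s⁻¹
Height gradient: |∂Z/∂n| = 120 m / 366000 m = 3.28×10⁻⁴
On a pressure surface, geostrophic balance gives V_g = (g/f)|∂Z/∂n|:
V_g = 9.81 × 3.28×10⁻⁴ / 1.35×10⁻⁴ = 23.8 m/s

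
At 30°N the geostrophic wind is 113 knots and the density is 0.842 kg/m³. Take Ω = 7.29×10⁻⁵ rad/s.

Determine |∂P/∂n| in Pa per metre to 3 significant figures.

Coriolis parameter at 30°N:
f = 2Ω sin φ = 2 × 7.29×10⁻⁵ × sin 30° = 7.29×10⁻⁵ s⁻¹
Wind speed in SI: 113 knots = 58.1 m/s
Geostrophic balance rearranged: |∂P/∂n| = f ρ V_g
|∂P/∂n| = 7.29×10⁻⁵ × 0.842 × 58.1 = 3.57×10⁻³ Pa/m

3.57×10⁻³ Pa/m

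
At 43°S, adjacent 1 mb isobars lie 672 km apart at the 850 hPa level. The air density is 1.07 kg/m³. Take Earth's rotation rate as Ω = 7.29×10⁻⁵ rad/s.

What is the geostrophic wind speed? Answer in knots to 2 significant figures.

2.7 knots

Coriolis parameter at 43°S:
f = 2Ω sin φ = 2 × 7.29×10⁻⁵ × sin 43° = 9.94×10⁻⁵ s⁻¹
Pressure gradient: |∂P/∂n| = 100 Pa / 672000 m = 1.49×10⁻⁴ Pa/m
Geostrophic balance (pressure-gradient force = Coriolis force):
V_g = (1/(fρ)) |∂P/∂n| = 1.49×10⁻⁴ / (9.94×10⁻⁵ × 1.07) = 1.40 m/s
Converting: 1.40 m/s × 1.944 = 2.7 knots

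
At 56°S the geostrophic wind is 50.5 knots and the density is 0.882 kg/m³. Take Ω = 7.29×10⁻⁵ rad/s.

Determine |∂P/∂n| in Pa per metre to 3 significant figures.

2.77×10⁻³ Pa/m

Coriolis parameter at 56°S:
f = 2Ω sin φ = 2 × 7.29×10⁻⁵ × sin 56° = 1.21×10⁻⁴ s⁻¹
Wind speed in SI: 50.5 knots = 26.0 m/s
Geostrophic balance rearranged: |∂P/∂n| = f ρ V_g
|∂P/∂n| = 1.21×10⁻⁴ × 0.882 × 26.0 = 2.77×10⁻³ Pa/m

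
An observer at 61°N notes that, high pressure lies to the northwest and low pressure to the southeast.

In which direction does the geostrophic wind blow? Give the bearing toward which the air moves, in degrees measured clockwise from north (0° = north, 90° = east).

225°

The pressure-gradient force points toward the southeast (bearing 135°).
Geostrophic balance: in the Northern Hemisphere the Coriolis force deflects motion to the right, so the geostrophic wind blows 90° to the right of the pressure-gradient force (low pressure on the left).
Rotating 135° by 90° clockwise gives 225° — the wind blows toward the southwest.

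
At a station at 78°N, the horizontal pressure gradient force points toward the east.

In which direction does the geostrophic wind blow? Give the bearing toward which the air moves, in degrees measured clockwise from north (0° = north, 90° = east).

180°

The pressure-gradient force points toward the east (bearing 090°).
Geostrophic balance: in the Northern Hemisphere the Coriolis force deflects motion to the right, so the geostrophic wind blows 90° to the right of the pressure-gradient force (low pressure on the left).
Rotating 090° by 90° clockwise gives 180° — the wind blows toward the south.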